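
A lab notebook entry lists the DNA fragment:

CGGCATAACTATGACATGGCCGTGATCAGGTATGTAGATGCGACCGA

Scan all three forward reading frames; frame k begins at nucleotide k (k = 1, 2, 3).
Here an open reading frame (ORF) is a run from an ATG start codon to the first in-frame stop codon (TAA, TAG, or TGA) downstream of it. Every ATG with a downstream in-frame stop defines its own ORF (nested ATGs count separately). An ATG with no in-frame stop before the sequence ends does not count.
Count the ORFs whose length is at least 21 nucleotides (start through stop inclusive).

0

Frame 1: CGG CAT AAC TAT GAC ATG GCC GTG ATC AGG TAT GTA GAT GCG ACC — no ATG→stop ORF.
Frame 2: GGC ATA ACT ATG ACA TGG CCG TGA TCA GGT ATG TAG ATG CGA CCG — ATG at 11, stop TGA at 23 → 15 nt; ATG at 32, stop TAG at 35 → 6 nt.
Frame 3: GCA TAA CTA TGA CAT GGC CGT GAT CAG GTA TGT AGA TGC GAC CGA — no ATG→stop ORF.
No ORF reaches 21 nucleotides. Count = 0.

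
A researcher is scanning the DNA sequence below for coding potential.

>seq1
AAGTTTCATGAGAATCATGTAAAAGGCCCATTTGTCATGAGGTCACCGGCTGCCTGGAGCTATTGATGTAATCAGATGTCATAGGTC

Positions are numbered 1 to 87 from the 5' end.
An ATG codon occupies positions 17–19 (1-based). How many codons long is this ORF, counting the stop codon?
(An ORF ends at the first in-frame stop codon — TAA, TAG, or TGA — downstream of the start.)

2

Codons from position 17: ATG (17–19), TAA (20–22).
TAA is the first in-frame stop; that's 2 codons including the stop.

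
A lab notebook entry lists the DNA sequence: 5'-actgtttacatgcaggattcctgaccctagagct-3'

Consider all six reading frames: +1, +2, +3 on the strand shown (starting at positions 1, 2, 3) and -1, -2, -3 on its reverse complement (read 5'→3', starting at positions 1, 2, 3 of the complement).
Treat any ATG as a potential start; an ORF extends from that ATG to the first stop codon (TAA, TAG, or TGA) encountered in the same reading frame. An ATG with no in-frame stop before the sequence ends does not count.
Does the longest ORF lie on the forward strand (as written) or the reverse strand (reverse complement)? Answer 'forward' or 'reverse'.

Reverse complement (5'→3'): AGCTCTAGGGTCAGGAATCCTGCATGTAAACAGT
Frame +1: ACT GTT TAC ATG CAG GAT TCC TGA CCC TAG AGC — ATG at 10, stop TGA at 22 → 15 nt.
Frame +2: CTG TTT ACA TGC AGG ATT CCT GAC CCT AGA GCT — no ATG→stop ORF.
Frame +3: TGT TTA CAT GCA GGA TTC CTG ACC CTA GAG — no ATG→stop ORF.
Frame -1: AGC TCT AGG GTC AGG AAT CCT GCA TGT AAA CAG — no ATG→stop ORF.
Frame -2: GCT CTA GGG TCA GGA ATC CTG CAT GTA AAC AGT — no ATG→stop ORF.
Frame -3: CTC TAG GGT CAG GAA TCC TGC ATG TAA ACA — ATG at 24, stop TAA at 27 → 6 nt.
Forward-strand max 15 nt; reverse-strand max 6 nt. The forward strand has the longer ORF.

forward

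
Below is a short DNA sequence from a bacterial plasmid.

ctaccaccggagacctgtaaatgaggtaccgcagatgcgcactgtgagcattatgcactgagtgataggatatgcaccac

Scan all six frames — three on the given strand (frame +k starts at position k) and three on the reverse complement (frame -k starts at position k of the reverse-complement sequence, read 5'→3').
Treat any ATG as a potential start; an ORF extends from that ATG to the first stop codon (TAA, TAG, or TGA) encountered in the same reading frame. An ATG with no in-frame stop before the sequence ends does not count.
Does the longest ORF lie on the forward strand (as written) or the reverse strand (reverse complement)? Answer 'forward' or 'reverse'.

Reverse complement (5'→3'): GTGGTGCATATCCTATCACTCAGTGCATAATGCTCACAGTGCGCATCTGCGGTACCTCATTTACAGGTCTCCGGTGGTAG
Frame +1: CTA CCA CCG GAG ACC TGT AAA TGA GGT ACC GCA GAT GCG CAC TGT GAG CAT TAT GCA CTG AGT GAT AGG ATA TGC ACC — no ATG→stop ORF.
Frame +2: TAC CAC CGG AGA CCT GTA AAT GAG GTA CCG CAG ATG CGC ACT GTG AGC ATT ATG CAC TGA GTG ATA GGA TAT GCA CCA — ATG at 35, stop TGA at 59 → 27 nt; ATG at 53, stop TGA at 59 → 9 nt.
Frame +3: ACC ACC GGA GAC CTG TAA ATG AGG TAC CGC AGA TGC GCA CTG TGA GCA TTA TGC ACT GAG TGA TAG GAT ATG CAC CAC — ATG at 21, stop TGA at 45 → 27 nt.
Frame -1: GTG GTG CAT ATC CTA TCA CTC AGT GCA TAA TGC TCA CAG TGC GCA TCT GCG GTA CCT CAT TTA CAG GTC TCC GGT GGT — no ATG→stop ORF.
Frame -2: TGG TGC ATA TCC TAT CAC TCA GTG CAT AAT GCT CAC AGT GCG CAT CTG CGG TAC CTC ATT TAC AGG TCT CCG GTG GTA — no ATG→stop ORF.
Frame -3: GGT GCA TAT CCT ATC ACT CAG TGC ATA ATG CTC ACA GTG CGC ATC TGC GGT ACC TCA TTT ACA GGT CTC CGG TGG TAG — ATG at 30, stop TAG at 78 → 51 nt.
Forward-strand max 27 nt; reverse-strand max 51 nt. The reverse strand has the longer ORF.

reverse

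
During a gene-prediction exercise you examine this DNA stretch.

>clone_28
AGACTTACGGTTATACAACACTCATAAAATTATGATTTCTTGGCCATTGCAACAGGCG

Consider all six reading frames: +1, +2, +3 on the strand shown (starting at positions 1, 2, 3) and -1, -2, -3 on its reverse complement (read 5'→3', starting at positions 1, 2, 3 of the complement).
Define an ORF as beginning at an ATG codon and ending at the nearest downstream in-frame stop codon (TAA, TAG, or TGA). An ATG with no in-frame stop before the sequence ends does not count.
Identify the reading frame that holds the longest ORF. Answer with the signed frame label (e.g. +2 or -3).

-3

Reverse complement (5'→3'): CGCCTGTTGCAATGGCCAAGAAATCATAATTTTATGAGTGTTGTATAACCGTAAGTCT
Frame +1: AGA CTT ACG GTT ATA CAA CAC TCA TAA AAT TAT GAT TTC TTG GCC ATT GCA ACA GGC — no ATG→stop ORF.
Frame +2: GAC TTA CGG TTA TAC AAC ACT CAT AAA ATT ATG ATT TCT TGG CCA TTG CAA CAG GCG — no ATG→stop ORF.
Frame +3: ACT TAC GGT TAT ACA ACA CTC ATA AAA TTA TGA TTT CTT GGC CAT TGC AAC AGG — no ATG→stop ORF.
Frame -1: CGC CTG TTG CAA TGG CCA AGA AAT CAT AAT TTT ATG AGT GTT GTA TAA CCG TAA GTC — ATG at 34, stop TAA at 46 → 15 nt.
Frame -2: GCC TGT TGC AAT GGC CAA GAA ATC ATA ATT TTA TGA GTG TTG TAT AAC CGT AAG TCT — no ATG→stop ORF.
Frame -3: CCT GTT GCA ATG GCC AAG AAA TCA TAA TTT TAT GAG TGT TGT ATA ACC GTA AGT — ATG at 12, stop TAA at 27 → 18 nt.
Longest ORF is 18 nt in frame -3 (positions 12–29).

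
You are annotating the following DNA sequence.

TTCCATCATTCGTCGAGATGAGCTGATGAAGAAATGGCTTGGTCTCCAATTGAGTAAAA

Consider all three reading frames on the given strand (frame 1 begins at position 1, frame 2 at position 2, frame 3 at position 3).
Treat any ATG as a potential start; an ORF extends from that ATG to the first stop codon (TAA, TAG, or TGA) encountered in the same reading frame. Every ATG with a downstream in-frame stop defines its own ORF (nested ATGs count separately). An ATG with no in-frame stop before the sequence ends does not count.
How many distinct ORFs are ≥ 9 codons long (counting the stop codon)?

Frame 1: TTC CAT CAT TCG TCG AGA TGA GCT GAT GAA GAA ATG GCT TGG TCT CCA ATT GAG TAA — ATG at 34, stop TAA at 55 → 24 nt.
Frame 2: TCC ATC ATT CGT CGA GAT GAG CTG ATG AAG AAA TGG CTT GGT CTC CAA TTG AGT AAA — no ATG→stop ORF.
Frame 3: CCA TCA TTC GTC GAG ATG AGC TGA TGA AGA AAT GGC TTG GTC TCC AAT TGA GTA AAA — ATG at 18, stop TGA at 24 → 9 nt.
No ORF reaches 9 codons. Count = 0.

0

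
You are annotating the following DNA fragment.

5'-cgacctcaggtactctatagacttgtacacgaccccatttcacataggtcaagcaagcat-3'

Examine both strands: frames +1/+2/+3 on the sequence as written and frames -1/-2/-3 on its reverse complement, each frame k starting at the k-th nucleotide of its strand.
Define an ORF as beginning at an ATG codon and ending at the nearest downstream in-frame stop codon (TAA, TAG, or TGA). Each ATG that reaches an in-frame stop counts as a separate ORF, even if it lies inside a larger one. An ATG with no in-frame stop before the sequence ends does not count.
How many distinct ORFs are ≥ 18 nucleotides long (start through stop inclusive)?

Reverse complement (5'→3'): ATGCTTGCTTGACCTATGTGAAATGGGGTCGTGTACAAGTCTATAGAGTACCTGAGGTCG
Frame +1: CGA CCT CAG GTA CTC TAT AGA CTT GTA CAC GAC CCC ATT TCA CAT AGG TCA AGC AAG CAT — no ATG→stop ORF.
Frame +2: GAC CTC AGG TAC TCT ATA GAC TTG TAC ACG ACC CCA TTT CAC ATA GGT CAA GCA AGC — no ATG→stop ORF.
Frame +3: ACC TCA GGT ACT CTA TAG ACT TGT ACA CGA CCC CAT TTC ACA TAG GTC AAG CAA GCA — no ATG→stop ORF.
Frame -1: ATG CTT GCT TGA CCT ATG TGA AAT GGG GTC GTG TAC AAG TCT ATA GAG TAC CTG AGG TCG — ATG at 1, stop TGA at 10 → 12 nt; ATG at 16, stop TGA at 19 → 6 nt.
Frame -2: TGC TTG CTT GAC CTA TGT GAA ATG GGG TCG TGT ACA AGT CTA TAG AGT ACC TGA GGT — ATG at 23, stop TAG at 44 → 24 nt.
Frame -3: GCT TGC TTG ACC TAT GTG AAA TGG GGT CGT GTA CAA GTC TAT AGA GTA CCT GAG GTC — no ATG→stop ORF.
ORFs ≥ 18 nucleotides: frame -2 23–46 (24 nucleotides). Count = 1.

1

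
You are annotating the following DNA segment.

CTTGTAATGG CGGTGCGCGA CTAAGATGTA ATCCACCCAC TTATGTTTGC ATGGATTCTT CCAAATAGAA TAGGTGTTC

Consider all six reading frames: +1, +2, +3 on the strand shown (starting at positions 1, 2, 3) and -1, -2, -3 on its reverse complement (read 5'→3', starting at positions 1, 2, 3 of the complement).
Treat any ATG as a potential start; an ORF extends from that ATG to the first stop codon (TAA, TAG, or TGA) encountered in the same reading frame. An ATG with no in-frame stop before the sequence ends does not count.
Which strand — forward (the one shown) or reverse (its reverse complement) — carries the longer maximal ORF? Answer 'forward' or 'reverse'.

forward

Reverse complement (5'→3'): GAACACCTATTCTATTTGGAAGAATCCATGCAAACATAAGTGGGTGGATTACATCTTAGTCGCGCACCGCCATTACAAG
Frame +1: CTT GTA ATG GCG GTG CGC GAC TAA GAT GTA ATC CAC CCA CTT ATG TTT GCA TGG ATT CTT CCA AAT AGA ATA GGT GTT — ATG at 7, stop TAA at 22 → 18 nt.
Frame +2: TTG TAA TGG CGG TGC GCG ACT AAG ATG TAA TCC ACC CAC TTA TGT TTG CAT GGA TTC TTC CAA ATA GAA TAG GTG TTC — ATG at 26, stop TAA at 29 → 6 nt.
Frame +3: TGT AAT GGC GGT GCG CGA CTA AGA TGT AAT CCA CCC ACT TAT GTT TGC ATG GAT TCT TCC AAA TAG AAT AGG TGT — ATG at 51, stop TAG at 66 → 18 nt.
Frame -1: GAA CAC CTA TTC TAT TTG GAA GAA TCC ATG CAA ACA TAA GTG GGT GGA TTA CAT CTT AGT CGC GCA CCG CCA TTA CAA — ATG at 28, stop TAA at 37 → 12 nt.
Frame -2: AAC ACC TAT TCT ATT TGG AAG AAT CCA TGC AAA CAT AAG TGG GTG GAT TAC ATC TTA GTC GCG CAC CGC CAT TAC AAG — no ATG→stop ORF.
Frame -3: ACA CCT ATT CTA TTT GGA AGA ATC CAT GCA AAC ATA AGT GGG TGG ATT ACA TCT TAG TCG CGC ACC GCC ATT ACA — no ATG→stop ORF.
Forward-strand max 18 nt; reverse-strand max 12 nt. The forward strand has the longer ORF.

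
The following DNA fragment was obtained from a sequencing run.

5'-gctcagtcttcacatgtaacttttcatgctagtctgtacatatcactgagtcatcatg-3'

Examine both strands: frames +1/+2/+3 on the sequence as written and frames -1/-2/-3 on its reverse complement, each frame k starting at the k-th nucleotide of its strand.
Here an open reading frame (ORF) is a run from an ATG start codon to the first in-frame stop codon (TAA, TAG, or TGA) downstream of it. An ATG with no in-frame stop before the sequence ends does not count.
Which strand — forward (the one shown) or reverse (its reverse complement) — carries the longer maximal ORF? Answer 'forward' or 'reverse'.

Reverse complement (5'→3'): CATGATGACTCAGTGATATGTACAGACTAGCATGAAAAGTTACATGTGAAGACTGAGC
Frame +1: GCT CAG TCT TCA CAT GTA ACT TTT CAT GCT AGT CTG TAC ATA TCA CTG AGT CAT CAT — no ATG→stop ORF.
Frame +2: CTC AGT CTT CAC ATG TAA CTT TTC ATG CTA GTC TGT ACA TAT CAC TGA GTC ATC ATG — ATG at 14, stop TAA at 17 → 6 nt; ATG at 26, stop TGA at 47 → 24 nt.
Frame +3: TCA GTC TTC ACA TGT AAC TTT TCA TGC TAG TCT GTA CAT ATC ACT GAG TCA TCA — no ATG→stop ORF.
Frame -1: CAT GAT GAC TCA GTG ATA TGT ACA GAC TAG CAT GAA AAG TTA CAT GTG AAG ACT GAG — no ATG→stop ORF.
Frame -2: ATG ATG ACT CAG TGA TAT GTA CAG ACT AGC ATG AAA AGT TAC ATG TGA AGA CTG AGC — ATG at 2, stop TGA at 14 → 15 nt; ATG at 5, stop TGA at 14 → 12 nt; ATG at 32, stop TGA at 47 → 18 nt; ATG at 44, stop TGA at 47 → 6 nt.
Frame -3: TGA TGA CTC AGT GAT ATG TAC AGA CTA GCA TGA AAA GTT ACA TGT GAA GAC TGA — ATG at 18, stop TGA at 33 → 18 nt.
Forward-strand max 24 nt; reverse-strand max 18 nt. The forward strand has the longer ORF.

forward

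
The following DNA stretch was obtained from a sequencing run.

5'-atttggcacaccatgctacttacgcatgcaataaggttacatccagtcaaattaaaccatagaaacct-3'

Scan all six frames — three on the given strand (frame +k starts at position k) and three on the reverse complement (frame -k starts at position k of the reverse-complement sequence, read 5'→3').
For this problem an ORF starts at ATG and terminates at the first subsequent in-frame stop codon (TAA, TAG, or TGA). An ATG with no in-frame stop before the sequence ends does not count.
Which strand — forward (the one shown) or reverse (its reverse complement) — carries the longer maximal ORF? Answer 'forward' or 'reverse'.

reverse

Reverse complement (5'→3'): AGGTTTCTATGGTTTAATTTGACTGGATGTAACCTTATTGCATGCGTAAGTAGCATGGTGTGCCAAAT
Frame +1: ATT TGG CAC ACC ATG CTA CTT ACG CAT GCA ATA AGG TTA CAT CCA GTC AAA TTA AAC CAT AGA AAC — no ATG→stop ORF.
Frame +2: TTT GGC ACA CCA TGC TAC TTA CGC ATG CAA TAA GGT TAC ATC CAG TCA AAT TAA ACC ATA GAA ACC — ATG at 26, stop TAA at 32 → 9 nt.
Frame +3: TTG GCA CAC CAT GCT ACT TAC GCA TGC AAT AAG GTT ACA TCC AGT CAA ATT AAA CCA TAG AAA CCT — no ATG→stop ORF.
Frame -1: AGG TTT CTA TGG TTT AAT TTG ACT GGA TGT AAC CTT ATT GCA TGC GTA AGT AGC ATG GTG TGC CAA — no ATG→stop ORF.
Frame -2: GGT TTC TAT GGT TTA ATT TGA CTG GAT GTA ACC TTA TTG CAT GCG TAA GTA GCA TGG TGT GCC AAA — no ATG→stop ORF.
Frame -3: GTT TCT ATG GTT TAA TTT GAC TGG ATG TAA CCT TAT TGC ATG CGT AAG TAG CAT GGT GTG CCA AAT — ATG at 9, stop TAA at 15 → 9 nt; ATG at 27, stop TAA at 30 → 6 nt; ATG at 42, stop TAG at 51 → 12 nt.
Forward-strand max 9 nt; reverse-strand max 12 nt. The reverse strand has the longer ORF.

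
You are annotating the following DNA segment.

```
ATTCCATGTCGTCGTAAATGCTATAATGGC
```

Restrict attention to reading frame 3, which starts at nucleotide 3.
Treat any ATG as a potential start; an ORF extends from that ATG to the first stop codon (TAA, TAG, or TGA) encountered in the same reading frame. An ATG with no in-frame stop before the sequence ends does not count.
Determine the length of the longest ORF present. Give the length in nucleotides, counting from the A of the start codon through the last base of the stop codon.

12

Frame 3: TCC ATG TCG TCG TAA ATG CTA TAA TGG — ATG at 6, stop TAA at 15 → 12 nt; ATG at 18, stop TAA at 24 → 9 nt.
Longest: frame 3, positions 6–17, 12 nt = 4 codons = 3 aa. → 12 nucleotides.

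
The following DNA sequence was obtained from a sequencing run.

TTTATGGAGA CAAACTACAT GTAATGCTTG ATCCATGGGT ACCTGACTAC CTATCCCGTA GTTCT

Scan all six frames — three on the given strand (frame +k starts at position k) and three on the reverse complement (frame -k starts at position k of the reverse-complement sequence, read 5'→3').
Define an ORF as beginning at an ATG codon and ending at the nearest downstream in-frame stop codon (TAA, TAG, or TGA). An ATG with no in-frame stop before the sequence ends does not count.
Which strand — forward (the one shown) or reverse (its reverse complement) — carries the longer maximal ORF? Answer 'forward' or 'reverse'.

forward

Reverse complement (5'→3'): AGAACTACGGGATAGGTAGTCAGGTACCCATGGATCAAGCATTACATGTAGTTTGTCTCCATAAA
Frame +1: TTT ATG GAG ACA AAC TAC ATG TAA TGC TTG ATC CAT GGG TAC CTG ACT ACC TAT CCC GTA GTT — ATG at 4, stop TAA at 22 → 21 nt; ATG at 19, stop TAA at 22 → 6 nt.
Frame +2: TTA TGG AGA CAA ACT ACA TGT AAT GCT TGA TCC ATG GGT ACC TGA CTA CCT ATC CCG TAG TTC — ATG at 35, stop TGA at 44 → 12 nt.
Frame +3: TAT GGA GAC AAA CTA CAT GTA ATG CTT GAT CCA TGG GTA CCT GAC TAC CTA TCC CGT AGT TCT — no ATG→stop ORF.
Frame -1: AGA ACT ACG GGA TAG GTA GTC AGG TAC CCA TGG ATC AAG CAT TAC ATG TAG TTT GTC TCC ATA — ATG at 46, stop TAG at 49 → 6 nt.
Frame -2: GAA CTA CGG GAT AGG TAG TCA GGT ACC CAT GGA TCA AGC ATT ACA TGT AGT TTG TCT CCA TAA — no ATG→stop ORF.
Frame -3: AAC TAC GGG ATA GGT AGT CAG GTA CCC ATG GAT CAA GCA TTA CAT GTA GTT TGT CTC CAT AAA — no ATG→stop ORF.
Forward-strand max 21 nt; reverse-strand max 6 nt. The forward strand has the longer ORF.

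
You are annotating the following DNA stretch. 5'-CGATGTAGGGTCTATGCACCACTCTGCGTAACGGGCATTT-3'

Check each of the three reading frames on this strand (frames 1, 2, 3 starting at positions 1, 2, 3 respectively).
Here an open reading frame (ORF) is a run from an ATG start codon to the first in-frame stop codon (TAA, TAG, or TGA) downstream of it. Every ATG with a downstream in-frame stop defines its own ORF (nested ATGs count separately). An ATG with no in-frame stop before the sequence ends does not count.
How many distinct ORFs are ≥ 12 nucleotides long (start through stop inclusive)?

Frame 1: CGA TGT AGG GTC TAT GCA CCA CTC TGC GTA ACG GGC ATT — no ATG→stop ORF.
Frame 2: GAT GTA GGG TCT ATG CAC CAC TCT GCG TAA CGG GCA TTT — ATG at 14, stop TAA at 29 → 18 nt.
Frame 3: ATG TAG GGT CTA TGC ACC ACT CTG CGT AAC GGG CAT — ATG at 3, stop TAG at 6 → 6 nt.
ORFs ≥ 12 nucleotides: frame 2 14–31 (18 nucleotides). Count = 1.

1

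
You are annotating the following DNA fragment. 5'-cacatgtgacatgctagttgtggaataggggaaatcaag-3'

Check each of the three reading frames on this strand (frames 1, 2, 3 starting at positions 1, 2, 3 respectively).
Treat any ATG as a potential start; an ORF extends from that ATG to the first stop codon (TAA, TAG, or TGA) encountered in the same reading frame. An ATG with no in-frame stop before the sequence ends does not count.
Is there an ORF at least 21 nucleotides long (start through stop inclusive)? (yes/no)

Frame 1: CAC ATG TGA CAT GCT AGT TGT GGA ATA GGG GAA ATC AAG — ATG at 4, stop TGA at 7 → 6 nt.
Frame 2: ACA TGT GAC ATG CTA GTT GTG GAA TAG GGG AAA TCA — ATG at 11, stop TAG at 26 → 18 nt.
Frame 3: CAT GTG ACA TGC TAG TTG TGG AAT AGG GGA AAT CAA — no ATG→stop ORF.
Largest ORF found is 18 nucleotides < 21, so no.

no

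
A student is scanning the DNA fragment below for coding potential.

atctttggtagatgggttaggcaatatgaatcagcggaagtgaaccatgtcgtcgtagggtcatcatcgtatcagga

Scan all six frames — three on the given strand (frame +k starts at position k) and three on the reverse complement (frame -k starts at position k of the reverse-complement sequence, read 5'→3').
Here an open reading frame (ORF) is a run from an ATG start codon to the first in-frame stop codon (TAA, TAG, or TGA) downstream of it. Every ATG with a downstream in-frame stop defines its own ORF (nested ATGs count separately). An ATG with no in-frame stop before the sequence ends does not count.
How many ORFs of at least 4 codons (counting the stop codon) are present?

Reverse complement (5'→3'): TCCTGATACGATGATGACCCTACGACGACATGGTTCACTTCCGCTGATTCATATTGCCTAACCCATCTACCAAAGAT
Frame +1: ATC TTT GGT AGA TGG GTT AGG CAA TAT GAA TCA GCG GAA GTG AAC CAT GTC GTC GTA GGG TCA TCA TCG TAT CAG — no ATG→stop ORF.
Frame +2: TCT TTG GTA GAT GGG TTA GGC AAT ATG AAT CAG CGG AAG TGA ACC ATG TCG TCG TAG GGT CAT CAT CGT ATC AGG — ATG at 26, stop TGA at 41 → 18 nt; ATG at 47, stop TAG at 56 → 12 nt.
Frame +3: CTT TGG TAG ATG GGT TAG GCA ATA TGA ATC AGC GGA AGT GAA CCA TGT CGT CGT AGG GTC ATC ATC GTA TCA GGA — ATG at 12, stop TAG at 18 → 9 nt.
Frame -1: TCC TGA TAC GAT GAT GAC CCT ACG ACG ACA TGG TTC ACT TCC GCT GAT TCA TAT TGC CTA ACC CAT CTA CCA AAG — no ATG→stop ORF.
Frame -2: CCT GAT ACG ATG ATG ACC CTA CGA CGA CAT GGT TCA CTT CCG CTG ATT CAT ATT GCC TAA CCC ATC TAC CAA AGA — ATG at 11, stop TAA at 59 → 51 nt; ATG at 14, stop TAA at 59 → 48 nt.
Frame -3: CTG ATA CGA TGA TGA CCC TAC GAC GAC ATG GTT CAC TTC CGC TGA TTC ATA TTG CCT AAC CCA TCT ACC AAA GAT — ATG at 30, stop TGA at 45 → 18 nt.
ORFs ≥ 4 codons: frame +2 26–43 (6 codons), frame +2 47–58 (4 codons), frame -2 11–61 (17 codons), frame -2 14–61 (16 codons), frame -3 30–47 (6 codons). Count = 5.

5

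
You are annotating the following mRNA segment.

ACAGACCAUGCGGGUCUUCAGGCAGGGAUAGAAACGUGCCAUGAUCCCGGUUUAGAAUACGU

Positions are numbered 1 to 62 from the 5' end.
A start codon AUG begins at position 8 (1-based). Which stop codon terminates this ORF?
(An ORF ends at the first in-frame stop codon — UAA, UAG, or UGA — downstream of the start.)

UAG

Codons from position 8: AUG (8–10), CGG (11–13), GUC (14–16), UUC (17–19), AGG (20–22), CAG (23–25), GGA (26–28), UAG (29–31).
The first in-frame stop codon is UAG.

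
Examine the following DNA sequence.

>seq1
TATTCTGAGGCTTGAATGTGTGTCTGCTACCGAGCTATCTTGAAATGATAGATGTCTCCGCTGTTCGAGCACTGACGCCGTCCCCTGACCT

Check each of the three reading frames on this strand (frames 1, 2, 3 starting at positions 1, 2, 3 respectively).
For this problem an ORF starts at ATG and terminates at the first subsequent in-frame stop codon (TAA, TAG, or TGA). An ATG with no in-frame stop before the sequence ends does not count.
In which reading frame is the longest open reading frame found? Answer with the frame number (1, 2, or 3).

Frame 1: TAT TCT GAG GCT TGA ATG TGT GTC TGC TAC CGA GCT ATC TTG AAA TGA TAG ATG TCT CCG CTG TTC GAG CAC TGA CGC CGT CCC CTG ACC — ATG at 16, stop TGA at 46 → 33 nt; ATG at 52, stop TGA at 73 → 24 nt.
Frame 2: ATT CTG AGG CTT GAA TGT GTG TCT GCT ACC GAG CTA TCT TGA AAT GAT AGA TGT CTC CGC TGT TCG AGC ACT GAC GCC GTC CCC TGA CCT — no ATG→stop ORF.
Frame 3: TTC TGA GGC TTG AAT GTG TGT CTG CTA CCG AGC TAT CTT GAA ATG ATA GAT GTC TCC GCT GTT CGA GCA CTG ACG CCG TCC CCT GAC — no ATG→stop ORF.
Longest ORF is 33 nt in frame 1 (positions 16–48).

1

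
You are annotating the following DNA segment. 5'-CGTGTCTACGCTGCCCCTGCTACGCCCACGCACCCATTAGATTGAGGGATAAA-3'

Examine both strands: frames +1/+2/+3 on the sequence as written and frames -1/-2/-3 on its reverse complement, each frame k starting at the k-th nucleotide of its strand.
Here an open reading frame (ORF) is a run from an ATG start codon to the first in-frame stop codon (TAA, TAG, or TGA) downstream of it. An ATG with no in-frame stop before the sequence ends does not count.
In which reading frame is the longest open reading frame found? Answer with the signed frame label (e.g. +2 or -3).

Reverse complement (5'→3'): TTTATCCCTCAATCTAATGGGTGCGTGGGCGTAGCAGGGGCAGCGTAGACACG
Frame +1: CGT GTC TAC GCT GCC CCT GCT ACG CCC ACG CAC CCA TTA GAT TGA GGG ATA — no ATG→stop ORF.
Frame +2: GTG TCT ACG CTG CCC CTG CTA CGC CCA CGC ACC CAT TAG ATT GAG GGA TAA — no ATG→stop ORF.
Frame +3: TGT CTA CGC TGC CCC TGC TAC GCC CAC GCA CCC ATT AGA TTG AGG GAT AAA — no ATG→stop ORF.
Frame -1: TTT ATC CCT CAA TCT AAT GGG TGC GTG GGC GTA GCA GGG GCA GCG TAG ACA — no ATG→stop ORF.
Frame -2: TTA TCC CTC AAT CTA ATG GGT GCG TGG GCG TAG CAG GGG CAG CGT AGA CAC — ATG at 17, stop TAG at 32 → 18 nt.
Frame -3: TAT CCC TCA ATC TAA TGG GTG CGT GGG CGT AGC AGG GGC AGC GTA GAC ACG — no ATG→stop ORF.
Longest ORF is 18 nt in frame -2 (positions 17–34).

-2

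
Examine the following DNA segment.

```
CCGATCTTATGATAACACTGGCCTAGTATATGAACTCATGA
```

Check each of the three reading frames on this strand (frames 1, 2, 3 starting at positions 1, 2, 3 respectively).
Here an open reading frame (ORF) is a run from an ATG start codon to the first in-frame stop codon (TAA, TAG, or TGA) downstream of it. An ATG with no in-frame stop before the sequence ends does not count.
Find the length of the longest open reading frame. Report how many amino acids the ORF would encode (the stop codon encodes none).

5

Frame 1: CCG ATC TTA TGA TAA CAC TGG CCT AGT ATA TGA ACT CAT — no ATG→stop ORF.
Frame 2: CGA TCT TAT GAT AAC ACT GGC CTA GTA TAT GAA CTC ATG — no ATG→stop ORF.
Frame 3: GAT CTT ATG ATA ACA CTG GCC TAG TAT ATG AAC TCA TGA — ATG at 9, stop TAG at 24 → 18 nt; ATG at 30, stop TGA at 39 → 12 nt.
Longest: frame 3, positions 9–26, 18 nt = 6 codons = 5 aa. → 5 amino acids.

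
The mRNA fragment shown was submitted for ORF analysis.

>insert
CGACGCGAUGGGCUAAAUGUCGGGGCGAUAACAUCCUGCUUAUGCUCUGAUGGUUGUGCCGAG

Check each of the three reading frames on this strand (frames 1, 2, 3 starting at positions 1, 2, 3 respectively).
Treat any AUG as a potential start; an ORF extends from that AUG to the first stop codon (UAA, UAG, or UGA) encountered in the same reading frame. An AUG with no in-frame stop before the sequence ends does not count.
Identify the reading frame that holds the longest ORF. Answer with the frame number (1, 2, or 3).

Frame 1: CGA CGC GAU GGG CUA AAU GUC GGG GCG AUA ACA UCC UGC UUA UGC UCU GAU GGU UGU GCC GAG — no AUG→stop ORF.
Frame 2: GAC GCG AUG GGC UAA AUG UCG GGG CGA UAA CAU CCU GCU UAU GCU CUG AUG GUU GUG CCG — AUG at 8, stop UAA at 14 → 9 nt; AUG at 17, stop UAA at 29 → 15 nt.
Frame 3: ACG CGA UGG GCU AAA UGU CGG GGC GAU AAC AUC CUG CUU AUG CUC UGA UGG UUG UGC CGA — AUG at 42, stop UGA at 48 → 9 nt.
Longest ORF is 15 nt in frame 2 (positions 17–31).

2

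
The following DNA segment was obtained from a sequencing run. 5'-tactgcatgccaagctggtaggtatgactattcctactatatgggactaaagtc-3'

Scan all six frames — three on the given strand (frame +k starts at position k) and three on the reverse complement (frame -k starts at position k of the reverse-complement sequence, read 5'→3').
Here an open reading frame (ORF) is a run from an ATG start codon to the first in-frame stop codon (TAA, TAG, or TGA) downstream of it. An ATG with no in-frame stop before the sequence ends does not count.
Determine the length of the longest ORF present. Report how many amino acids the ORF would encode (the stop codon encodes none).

Reverse complement (5'→3'): GACTTTAGTCCCATATAGTAGGAATAGTCATACCTACCAGCTTGGCATGCAGTA
Frame +1: TAC TGC ATG CCA AGC TGG TAG GTA TGA CTA TTC CTA CTA TAT GGG ACT AAA GTC — ATG at 7, stop TAG at 19 → 15 nt.
Frame +2: ACT GCA TGC CAA GCT GGT AGG TAT GAC TAT TCC TAC TAT ATG GGA CTA AAG — no ATG→stop ORF.
Frame +3: CTG CAT GCC AAG CTG GTA GGT ATG ACT ATT CCT ACT ATA TGG GAC TAA AGT — ATG at 24, stop TAA at 48 → 27 nt.
Frame -1: GAC TTT AGT CCC ATA TAG TAG GAA TAG TCA TAC CTA CCA GCT TGG CAT GCA GTA — no ATG→stop ORF.
Frame -2: ACT TTA GTC CCA TAT AGT AGG AAT AGT CAT ACC TAC CAG CTT GGC ATG CAG — no ATG→stop ORF.
Frame -3: CTT TAG TCC CAT ATA GTA GGA ATA GTC ATA CCT ACC AGC TTG GCA TGC AGT — no ATG→stop ORF.
Longest: frame +3, positions 24–50, 27 nt = 9 codons = 8 aa. → 8 amino acids.

8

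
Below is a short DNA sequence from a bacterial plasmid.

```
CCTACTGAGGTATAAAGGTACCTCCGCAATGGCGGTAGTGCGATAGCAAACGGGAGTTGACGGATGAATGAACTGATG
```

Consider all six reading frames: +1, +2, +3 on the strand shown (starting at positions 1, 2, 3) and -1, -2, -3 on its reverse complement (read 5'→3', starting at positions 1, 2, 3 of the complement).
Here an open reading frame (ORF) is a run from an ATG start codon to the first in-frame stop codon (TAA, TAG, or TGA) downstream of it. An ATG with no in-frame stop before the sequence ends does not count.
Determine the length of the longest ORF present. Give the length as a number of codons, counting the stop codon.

6

Reverse complement (5'→3'): CATCAGTTCATTCATCCGTCAACTCCCGTTTGCTATCGCACTACCGCCATTGCGGAGGTACCTTTATACCTCAGTAGG
Frame +1: CCT ACT GAG GTA TAA AGG TAC CTC CGC AAT GGC GGT AGT GCG ATA GCA AAC GGG AGT TGA CGG ATG AAT GAA CTG ATG — no ATG→stop ORF.
Frame +2: CTA CTG AGG TAT AAA GGT ACC TCC GCA ATG GCG GTA GTG CGA TAG CAA ACG GGA GTT GAC GGA TGA ATG AAC TGA — ATG at 29, stop TAG at 44 → 18 nt; ATG at 68, stop TGA at 74 → 9 nt.
Frame +3: TAC TGA GGT ATA AAG GTA CCT CCG CAA TGG CGG TAG TGC GAT AGC AAA CGG GAG TTG ACG GAT GAA TGA ACT GAT — no ATG→stop ORF.
Frame -1: CAT CAG TTC ATT CAT CCG TCA ACT CCC GTT TGC TAT CGC ACT ACC GCC ATT GCG GAG GTA CCT TTA TAC CTC AGT AGG — no ATG→stop ORF.
Frame -2: ATC AGT TCA TTC ATC CGT CAA CTC CCG TTT GCT ATC GCA CTA CCG CCA TTG CGG AGG TAC CTT TAT ACC TCA GTA — no ATG→stop ORF.
Frame -3: TCA GTT CAT TCA TCC GTC AAC TCC CGT TTG CTA TCG CAC TAC CGC CAT TGC GGA GGT ACC TTT ATA CCT CAG TAG — no ATG→stop ORF.
Longest: frame +2, positions 29–46, 18 nt = 6 codons = 5 aa. → 6 codons.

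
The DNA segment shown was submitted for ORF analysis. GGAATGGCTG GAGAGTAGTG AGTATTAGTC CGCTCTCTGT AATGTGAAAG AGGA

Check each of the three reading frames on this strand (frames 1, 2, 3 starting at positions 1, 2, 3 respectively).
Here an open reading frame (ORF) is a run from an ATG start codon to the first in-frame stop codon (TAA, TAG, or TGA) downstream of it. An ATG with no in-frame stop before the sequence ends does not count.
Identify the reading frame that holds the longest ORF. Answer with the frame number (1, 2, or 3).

1

Frame 1: GGA ATG GCT GGA GAG TAG TGA GTA TTA GTC CGC TCT CTG TAA TGT GAA AGA GGA — ATG at 4, stop TAG at 16 → 15 nt.
Frame 2: GAA TGG CTG GAG AGT AGT GAG TAT TAG TCC GCT CTC TGT AAT GTG AAA GAG — no ATG→stop ORF.
Frame 3: AAT GGC TGG AGA GTA GTG AGT ATT AGT CCG CTC TCT GTA ATG TGA AAG AGG — ATG at 42, stop TGA at 45 → 6 nt.
Longest ORF is 15 nt in frame 1 (positions 4–18).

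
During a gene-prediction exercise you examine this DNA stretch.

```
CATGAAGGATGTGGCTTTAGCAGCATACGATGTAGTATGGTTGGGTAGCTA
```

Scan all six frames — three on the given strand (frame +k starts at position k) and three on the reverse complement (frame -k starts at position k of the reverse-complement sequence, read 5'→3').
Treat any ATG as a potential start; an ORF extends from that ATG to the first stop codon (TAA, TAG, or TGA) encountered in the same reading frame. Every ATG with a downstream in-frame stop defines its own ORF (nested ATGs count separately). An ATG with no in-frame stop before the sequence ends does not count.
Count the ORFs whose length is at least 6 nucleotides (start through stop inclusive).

3

Reverse complement (5'→3'): TAGCTACCCAACCATACTACATCGTATGCTGCTAAAGCCACATCCTTCATG
Frame +1: CAT GAA GGA TGT GGC TTT AGC AGC ATA CGA TGT AGT ATG GTT GGG TAG CTA — ATG at 37, stop TAG at 46 → 12 nt.
Frame +2: ATG AAG GAT GTG GCT TTA GCA GCA TAC GAT GTA GTA TGG TTG GGT AGC — no ATG→stop ORF.
Frame +3: TGA AGG ATG TGG CTT TAG CAG CAT ACG ATG TAG TAT GGT TGG GTA GCT — ATG at 9, stop TAG at 18 → 12 nt; ATG at 30, stop TAG at 33 → 6 nt.
Frame -1: TAG CTA CCC AAC CAT ACT ACA TCG TAT GCT GCT AAA GCC ACA TCC TTC ATG — no ATG→stop ORF.
Frame -2: AGC TAC CCA ACC ATA CTA CAT CGT ATG CTG CTA AAG CCA CAT CCT TCA — no ATG→stop ORF.
Frame -3: GCT ACC CAA CCA TAC TAC ATC GTA TGC TGC TAA AGC CAC ATC CTT CAT — no ATG→stop ORF.
ORFs ≥ 6 nucleotides: frame +1 37–48 (12 nucleotides), frame +3 9–20 (12 nucleotides), frame +3 30–35 (6 nucleotides). Count = 3.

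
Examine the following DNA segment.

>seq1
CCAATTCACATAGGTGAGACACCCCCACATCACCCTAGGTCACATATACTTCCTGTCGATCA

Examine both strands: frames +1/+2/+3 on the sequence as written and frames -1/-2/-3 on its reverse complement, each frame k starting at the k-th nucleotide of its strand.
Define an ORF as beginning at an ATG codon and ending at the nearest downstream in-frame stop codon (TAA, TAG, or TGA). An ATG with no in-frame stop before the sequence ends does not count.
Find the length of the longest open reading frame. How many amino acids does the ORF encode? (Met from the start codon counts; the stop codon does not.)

1

Reverse complement (5'→3'): TGATCGACAGGAAGTATATGTGACCTAGGGTGATGTGGGGGTGTCTCACCTATGTGAATTGG
Frame +1: CCA ATT CAC ATA GGT GAG ACA CCC CCA CAT CAC CCT AGG TCA CAT ATA CTT CCT GTC GAT — no ATG→stop ORF.
Frame +2: CAA TTC ACA TAG GTG AGA CAC CCC CAC ATC ACC CTA GGT CAC ATA TAC TTC CTG TCG ATC — no ATG→stop ORF.
Frame +3: AAT TCA CAT AGG TGA GAC ACC CCC ACA TCA CCC TAG GTC ACA TAT ACT TCC TGT CGA TCA — no ATG→stop ORF.
Frame -1: TGA TCG ACA GGA AGT ATA TGT GAC CTA GGG TGA TGT GGG GGT GTC TCA CCT ATG TGA ATT — ATG at 52, stop TGA at 55 → 6 nt.
Frame -2: GAT CGA CAG GAA GTA TAT GTG ACC TAG GGT GAT GTG GGG GTG TCT CAC CTA TGT GAA TTG — no ATG→stop ORF.
Frame -3: ATC GAC AGG AAG TAT ATG TGA CCT AGG GTG ATG TGG GGG TGT CTC ACC TAT GTG AAT TGG — ATG at 18, stop TGA at 21 → 6 nt.
Longest: frame -1, positions 52–57, 6 nt = 2 codons = 1 aa. → 1 amino acids.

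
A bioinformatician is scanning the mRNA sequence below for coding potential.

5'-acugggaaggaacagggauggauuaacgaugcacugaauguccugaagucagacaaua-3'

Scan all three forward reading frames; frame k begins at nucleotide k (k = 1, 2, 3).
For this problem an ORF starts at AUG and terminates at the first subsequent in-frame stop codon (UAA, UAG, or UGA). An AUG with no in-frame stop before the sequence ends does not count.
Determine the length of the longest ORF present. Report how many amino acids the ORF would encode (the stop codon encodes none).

2

Frame 1: ACU GGG AAG GAA CAG GGA UGG AUU AAC GAU GCA CUG AAU GUC CUG AAG UCA GAC AAU — no AUG→stop ORF.
Frame 2: CUG GGA AGG AAC AGG GAU GGA UUA ACG AUG CAC UGA AUG UCC UGA AGU CAG ACA AUA — AUG at 29, stop UGA at 35 → 9 nt; AUG at 38, stop UGA at 44 → 9 nt.
Frame 3: UGG GAA GGA ACA GGG AUG GAU UAA CGA UGC ACU GAA UGU CCU GAA GUC AGA CAA — AUG at 18, stop UAA at 24 → 9 nt.
Longest: frame 2, positions 29–37, 9 nt = 3 codons = 2 aa. → 2 amino acids.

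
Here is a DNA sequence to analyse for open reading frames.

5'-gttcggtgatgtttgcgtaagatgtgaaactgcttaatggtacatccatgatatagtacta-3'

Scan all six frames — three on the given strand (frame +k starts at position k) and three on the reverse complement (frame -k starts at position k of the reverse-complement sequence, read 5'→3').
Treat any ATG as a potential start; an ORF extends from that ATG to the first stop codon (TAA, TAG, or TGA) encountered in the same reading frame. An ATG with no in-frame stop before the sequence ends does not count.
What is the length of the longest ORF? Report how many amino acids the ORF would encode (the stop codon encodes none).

Reverse complement (5'→3'): TAGTACTATATCATGGATGTACCATTAAGCAGTTTCACATCTTACGCAAACATCACCGAAC
Frame +1: GTT CGG TGA TGT TTG CGT AAG ATG TGA AAC TGC TTA ATG GTA CAT CCA TGA TAT AGT ACT — ATG at 22, stop TGA at 25 → 6 nt; ATG at 37, stop TGA at 49 → 15 nt.
Frame +2: TTC GGT GAT GTT TGC GTA AGA TGT GAA ACT GCT TAA TGG TAC ATC CAT GAT ATA GTA CTA — no ATG→stop ORF.
Frame +3: TCG GTG ATG TTT GCG TAA GAT GTG AAA CTG CTT AAT GGT ACA TCC ATG ATA TAG TAC — ATG at 9, stop TAA at 18 → 12 nt; ATG at 48, stop TAG at 54 → 9 nt.
Frame -1: TAG TAC TAT ATC ATG GAT GTA CCA TTA AGC AGT TTC ACA TCT TAC GCA AAC ATC ACC GAA — no ATG→stop ORF.
Frame -2: AGT ACT ATA TCA TGG ATG TAC CAT TAA GCA GTT TCA CAT CTT ACG CAA ACA TCA CCG AAC — ATG at 17, stop TAA at 26 → 12 nt.
Frame -3: GTA CTA TAT CAT GGA TGT ACC ATT AAG CAG TTT CAC ATC TTA CGC AAA CAT CAC CGA — no ATG→stop ORF.
Longest: frame +1, positions 37–51, 15 nt = 5 codons = 4 aa. → 4 amino acids.

4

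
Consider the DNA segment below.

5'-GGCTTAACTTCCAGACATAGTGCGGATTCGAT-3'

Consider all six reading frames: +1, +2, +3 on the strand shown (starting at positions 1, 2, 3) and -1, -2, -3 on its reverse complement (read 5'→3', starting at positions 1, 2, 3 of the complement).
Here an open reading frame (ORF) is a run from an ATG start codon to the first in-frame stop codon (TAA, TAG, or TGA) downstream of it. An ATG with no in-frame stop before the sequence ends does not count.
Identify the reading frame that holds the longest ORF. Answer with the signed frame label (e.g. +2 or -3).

-3

Reverse complement (5'→3'): ATCGAATCCGCACTATGTCTGGAAGTTAAGCC
Frame +1: GGC TTA ACT TCC AGA CAT AGT GCG GAT TCG — no ATG→stop ORF.
Frame +2: GCT TAA CTT CCA GAC ATA GTG CGG ATT CGA — no ATG→stop ORF.
Frame +3: CTT AAC TTC CAG ACA TAG TGC GGA TTC GAT — no ATG→stop ORF.
Frame -1: ATC GAA TCC GCA CTA TGT CTG GAA GTT AAG — no ATG→stop ORF.
Frame -2: TCG AAT CCG CAC TAT GTC TGG AAG TTA AGC — no ATG→stop ORF.
Frame -3: CGA ATC CGC ACT ATG TCT GGA AGT TAA GCC — ATG at 15, stop TAA at 27 → 15 nt.
Longest ORF is 15 nt in frame -3 (positions 15–29).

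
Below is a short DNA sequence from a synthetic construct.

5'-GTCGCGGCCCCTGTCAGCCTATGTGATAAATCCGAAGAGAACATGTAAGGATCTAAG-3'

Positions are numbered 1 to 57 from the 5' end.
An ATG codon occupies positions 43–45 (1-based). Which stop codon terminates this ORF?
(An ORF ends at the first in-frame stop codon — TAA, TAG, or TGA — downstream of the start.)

TAA

Codons from position 43: ATG (43–45), TAA (46–48).
The first in-frame stop codon is TAA.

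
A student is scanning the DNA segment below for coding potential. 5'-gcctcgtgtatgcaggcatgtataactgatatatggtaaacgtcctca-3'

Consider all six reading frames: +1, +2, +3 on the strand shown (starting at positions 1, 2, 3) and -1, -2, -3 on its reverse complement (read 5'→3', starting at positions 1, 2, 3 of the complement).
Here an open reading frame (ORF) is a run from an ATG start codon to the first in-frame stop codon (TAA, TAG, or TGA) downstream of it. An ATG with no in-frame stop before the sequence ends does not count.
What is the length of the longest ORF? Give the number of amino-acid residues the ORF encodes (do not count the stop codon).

Reverse complement (5'→3'): TGAGGACGTTTACCATATATCAGTTATACATGCCTGCATACACGAGGC
Frame +1: GCC TCG TGT ATG CAG GCA TGT ATA ACT GAT ATA TGG TAA ACG TCC TCA — ATG at 10, stop TAA at 37 → 30 nt.
Frame +2: CCT CGT GTA TGC AGG CAT GTA TAA CTG ATA TAT GGT AAA CGT CCT — no ATG→stop ORF.
Frame +3: CTC GTG TAT GCA GGC ATG TAT AAC TGA TAT ATG GTA AAC GTC CTC — ATG at 18, stop TGA at 27 → 12 nt.
Frame -1: TGA GGA CGT TTA CCA TAT ATC AGT TAT ACA TGC CTG CAT ACA CGA GGC — no ATG→stop ORF.
Frame -2: GAG GAC GTT TAC CAT ATA TCA GTT ATA CAT GCC TGC ATA CAC GAG — no ATG→stop ORF.
Frame -3: AGG ACG TTT ACC ATA TAT CAG TTA TAC ATG CCT GCA TAC ACG AGG — no ATG→stop ORF.
Longest: frame +1, positions 10–39, 30 nt = 10 codons = 9 aa. → 9 amino acids.

9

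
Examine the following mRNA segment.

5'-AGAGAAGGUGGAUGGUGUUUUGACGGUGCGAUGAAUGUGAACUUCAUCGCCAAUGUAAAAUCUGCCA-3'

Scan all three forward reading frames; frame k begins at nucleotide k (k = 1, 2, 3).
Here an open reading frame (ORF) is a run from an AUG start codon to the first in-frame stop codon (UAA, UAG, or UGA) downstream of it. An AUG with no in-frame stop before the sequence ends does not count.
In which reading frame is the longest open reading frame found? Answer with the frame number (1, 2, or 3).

3

Frame 1: AGA GAA GGU GGA UGG UGU UUU GAC GGU GCG AUG AAU GUG AAC UUC AUC GCC AAU GUA AAA UCU GCC — no AUG→stop ORF.
Frame 2: GAG AAG GUG GAU GGU GUU UUG ACG GUG CGA UGA AUG UGA ACU UCA UCG CCA AUG UAA AAU CUG CCA — AUG at 35, stop UGA at 38 → 6 nt; AUG at 53, stop UAA at 56 → 6 nt.
Frame 3: AGA AGG UGG AUG GUG UUU UGA CGG UGC GAU GAA UGU GAA CUU CAU CGC CAA UGU AAA AUC UGC — AUG at 12, stop UGA at 21 → 12 nt.
Longest ORF is 12 nt in frame 3 (positions 12–23).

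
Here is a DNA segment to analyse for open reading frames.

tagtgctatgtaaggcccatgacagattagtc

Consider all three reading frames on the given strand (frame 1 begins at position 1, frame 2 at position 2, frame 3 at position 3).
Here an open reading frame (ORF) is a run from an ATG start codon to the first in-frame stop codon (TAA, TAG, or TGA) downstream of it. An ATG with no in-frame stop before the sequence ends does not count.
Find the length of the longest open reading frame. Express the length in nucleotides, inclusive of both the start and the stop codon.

12

Frame 1: TAG TGC TAT GTA AGG CCC ATG ACA GAT TAG — ATG at 19, stop TAG at 28 → 12 nt.
Frame 2: AGT GCT ATG TAA GGC CCA TGA CAG ATT AGT — ATG at 8, stop TAA at 11 → 6 nt.
Frame 3: GTG CTA TGT AAG GCC CAT GAC AGA TTA GTC — no ATG→stop ORF.
Longest: frame 1, positions 19–30, 12 nt = 4 codons = 3 aa. → 12 nucleotides.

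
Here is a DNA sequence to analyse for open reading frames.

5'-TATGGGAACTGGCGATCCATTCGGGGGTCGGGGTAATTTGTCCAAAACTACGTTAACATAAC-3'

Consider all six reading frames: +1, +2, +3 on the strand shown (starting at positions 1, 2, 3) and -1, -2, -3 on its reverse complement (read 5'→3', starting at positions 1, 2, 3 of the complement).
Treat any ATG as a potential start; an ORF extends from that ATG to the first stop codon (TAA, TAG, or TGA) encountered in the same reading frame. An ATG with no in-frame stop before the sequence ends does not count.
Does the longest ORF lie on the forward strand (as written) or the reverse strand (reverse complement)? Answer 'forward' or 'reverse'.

Reverse complement (5'→3'): GTTATGTTAACGTAGTTTTGGACAAATTACCCCGACCCCCGAATGGATCGCCAGTTCCCATA
Frame +1: TAT GGG AAC TGG CGA TCC ATT CGG GGG TCG GGG TAA TTT GTC CAA AAC TAC GTT AAC ATA — no ATG→stop ORF.
Frame +2: ATG GGA ACT GGC GAT CCA TTC GGG GGT CGG GGT AAT TTG TCC AAA ACT ACG TTA ACA TAA — ATG at 2, stop TAA at 59 → 60 nt.
Frame +3: TGG GAA CTG GCG ATC CAT TCG GGG GTC GGG GTA ATT TGT CCA AAA CTA CGT TAA CAT AAC — no ATG→stop ORF.
Frame -1: GTT ATG TTA ACG TAG TTT TGG ACA AAT TAC CCC GAC CCC CGA ATG GAT CGC CAG TTC CCA — ATG at 4, stop TAG at 13 → 12 nt.
Frame -2: TTA TGT TAA CGT AGT TTT GGA CAA ATT ACC CCG ACC CCC GAA TGG ATC GCC AGT TCC CAT — no ATG→stop ORF.
Frame -3: TAT GTT AAC GTA GTT TTG GAC AAA TTA CCC CGA CCC CCG AAT GGA TCG CCA GTT CCC ATA — no ATG→stop ORF.
Forward-strand max 60 nt; reverse-strand max 12 nt. The forward strand has the longer ORF.

forward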